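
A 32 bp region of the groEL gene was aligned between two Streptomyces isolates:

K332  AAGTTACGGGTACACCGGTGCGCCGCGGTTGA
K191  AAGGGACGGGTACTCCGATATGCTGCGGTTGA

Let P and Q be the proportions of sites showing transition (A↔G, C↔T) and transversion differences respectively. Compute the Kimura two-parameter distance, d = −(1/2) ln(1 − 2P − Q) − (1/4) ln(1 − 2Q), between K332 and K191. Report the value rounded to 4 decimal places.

Mismatches occur at site 4 (T→G, transversion), site 5 (T→G, transversion), site 14 (A→T, transversion), site 18 (G→A, transition), site 20 (G→A, transition), site 21 (C→T, transition), site 24 (C→T, transition).
Of the 7 differences, 4 transitions and 3 transversions over 32 sites: P = 4/32 = 0.125000, Q = 3/32 = 0.093750.
d = −0.5·ln(0.656250) − 0.25·ln(0.812500) = −0.5·(-0.421213) − 0.25·(-0.207639) = 0.2625.

0.2625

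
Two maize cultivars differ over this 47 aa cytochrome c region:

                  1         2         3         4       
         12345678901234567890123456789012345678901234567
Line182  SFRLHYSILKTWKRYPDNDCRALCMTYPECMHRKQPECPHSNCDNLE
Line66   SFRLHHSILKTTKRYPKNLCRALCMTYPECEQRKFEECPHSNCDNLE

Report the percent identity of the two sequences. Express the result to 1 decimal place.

83.0%

Differing sites — 6:Y/H; 12:W/T; 17:D/K; 19:D/L; 31:M/E; 32:H/Q; 35:Q/F; 36:P/E.
39 of the 47 sites match, so the percent identity is 39/47 × 100 = 83.0%.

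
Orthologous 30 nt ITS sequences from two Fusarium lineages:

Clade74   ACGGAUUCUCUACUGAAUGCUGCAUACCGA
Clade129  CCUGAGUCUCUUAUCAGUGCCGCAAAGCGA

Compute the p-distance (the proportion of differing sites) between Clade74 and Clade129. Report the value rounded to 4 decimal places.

The sequences differ at positions 1 (A/C), 3 (G/U), 6 (U/G), 12 (A/U), 13 (C/A), 15 (G/C), 17 (A/G), 21 (U/C), 25 (U/A), 27 (C/G).
There are 10 differences over 30 sites, so p = 10/30 = 0.3333.

0.3333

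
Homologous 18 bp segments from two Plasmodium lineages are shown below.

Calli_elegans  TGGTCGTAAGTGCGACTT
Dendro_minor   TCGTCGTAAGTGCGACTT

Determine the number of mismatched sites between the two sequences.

1

Differing sites — 2:G/C.
That gives 1 mismatch out of 18 aligned sites, so the Hamming distance is 1.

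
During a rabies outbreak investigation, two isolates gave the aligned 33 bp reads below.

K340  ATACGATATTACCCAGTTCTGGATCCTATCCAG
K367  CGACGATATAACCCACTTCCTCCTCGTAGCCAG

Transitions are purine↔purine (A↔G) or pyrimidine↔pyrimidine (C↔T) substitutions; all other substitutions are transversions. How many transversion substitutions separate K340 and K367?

The sequences differ at positions 1 (A/C, transversion), 2 (T/G, transversion), 10 (T/A, transversion), 16 (G/C, transversion), 20 (T/C, transition), 21 (G/T, transversion), 22 (G/C, transversion), 23 (A/C, transversion), 26 (C/G, transversion), 29 (T/G, transversion).
Of the 10 differences, 1 transition and 9 transversions, so the answer is 9.

9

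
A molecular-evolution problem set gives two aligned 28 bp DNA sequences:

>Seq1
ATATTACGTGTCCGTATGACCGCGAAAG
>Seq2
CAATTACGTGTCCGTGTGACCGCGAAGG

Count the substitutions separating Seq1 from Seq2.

Mismatches occur at site 1 (A→C), site 2 (T→A), site 16 (A→G), site 27 (A→G).
That gives 4 mismatches out of 28 aligned sites, so the Hamming distance is 4.

4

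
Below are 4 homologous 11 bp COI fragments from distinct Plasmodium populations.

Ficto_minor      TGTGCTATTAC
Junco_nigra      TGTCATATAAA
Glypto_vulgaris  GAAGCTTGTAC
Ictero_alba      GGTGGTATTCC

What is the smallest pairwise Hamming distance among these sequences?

Pairwise Hamming distances:
  Ficto_minor vs Junco_nigra: 4
  Ficto_minor vs Glypto_vulgaris: 5
  Ficto_minor vs Ictero_alba: 3
  Junco_nigra vs Glypto_vulgaris: 9
  Junco_nigra vs Ictero_alba: 6
  Glypto_vulgaris vs Ictero_alba: 6
The smallest is 3, between Ficto_minor and Ictero_alba.

3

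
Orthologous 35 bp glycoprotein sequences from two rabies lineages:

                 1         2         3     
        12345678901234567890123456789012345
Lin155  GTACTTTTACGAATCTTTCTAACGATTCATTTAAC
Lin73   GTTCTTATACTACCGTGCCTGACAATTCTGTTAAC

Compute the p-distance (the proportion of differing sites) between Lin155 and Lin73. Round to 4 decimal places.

0.3429

Mismatches occur at site 3 (A→T), site 7 (T→A), site 11 (G→T), site 13 (A→C), site 14 (T→C), site 15 (C→G), site 17 (T→G), site 18 (T→C), site 21 (A→G), site 24 (G→A), site 29 (A→T), site 30 (T→G).
There are 12 differences over 35 sites, so p = 12/35 = 0.3429.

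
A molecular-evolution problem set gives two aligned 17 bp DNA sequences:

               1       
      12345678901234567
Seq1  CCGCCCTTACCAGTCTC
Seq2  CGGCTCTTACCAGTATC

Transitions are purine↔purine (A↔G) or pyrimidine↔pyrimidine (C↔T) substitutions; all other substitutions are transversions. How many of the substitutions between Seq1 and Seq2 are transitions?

1

Mismatches occur at site 2 (C↔G, transversion), site 5 (C↔T, transition), site 15 (C↔A, transversion).
Of the 3 differences, 1 transition and 2 transversions, so the answer is 1.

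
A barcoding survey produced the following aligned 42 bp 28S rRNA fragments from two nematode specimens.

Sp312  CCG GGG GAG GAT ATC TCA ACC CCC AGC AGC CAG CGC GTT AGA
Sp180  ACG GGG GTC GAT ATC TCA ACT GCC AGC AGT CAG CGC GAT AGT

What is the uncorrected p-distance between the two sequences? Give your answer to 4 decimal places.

0.1905

Mismatches occur at site 1 (C→A), site 8 (A→T), site 9 (G→C), site 21 (C→T), site 22 (C→G), site 30 (C→T), site 38 (T→A), site 42 (A→T).
There are 8 differences over 42 sites, so p = 8/42 = 0.1905.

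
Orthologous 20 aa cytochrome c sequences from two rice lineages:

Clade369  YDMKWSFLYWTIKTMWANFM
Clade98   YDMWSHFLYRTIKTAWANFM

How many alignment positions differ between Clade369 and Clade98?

The sequences differ at positions 4 (K/W), 5 (W/S), 6 (S/H), 10 (W/R), 15 (M/A).
That gives 5 mismatches out of 20 aligned sites, so the Hamming distance is 5.

5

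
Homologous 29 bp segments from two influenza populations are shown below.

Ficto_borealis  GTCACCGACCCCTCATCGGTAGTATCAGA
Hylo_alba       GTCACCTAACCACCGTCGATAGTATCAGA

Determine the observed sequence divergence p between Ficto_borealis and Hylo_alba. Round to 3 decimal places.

The sequences differ at positions 7 (G/T), 9 (C/A), 12 (C/A), 13 (T/C), 15 (A/G), 19 (G/A).
There are 6 differences over 29 sites, so p = 6/29 = 0.207.

0.207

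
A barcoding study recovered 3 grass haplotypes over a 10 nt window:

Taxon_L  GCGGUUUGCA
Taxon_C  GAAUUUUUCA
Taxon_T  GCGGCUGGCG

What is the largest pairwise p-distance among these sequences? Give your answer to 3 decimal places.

0.700

Pairwise Hamming distances:
  Taxon_L vs Taxon_C: 4
  Taxon_L vs Taxon_T: 3
  Taxon_C vs Taxon_T: 7
The largest is 7 mismatches, between Taxon_C and Taxon_T; p = 7/10 = 0.700.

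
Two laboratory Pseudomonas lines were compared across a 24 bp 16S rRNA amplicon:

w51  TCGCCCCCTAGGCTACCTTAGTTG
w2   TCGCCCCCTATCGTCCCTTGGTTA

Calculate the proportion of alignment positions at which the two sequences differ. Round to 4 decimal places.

Mismatches occur at site 11 (G↔T), site 12 (G↔C), site 13 (C↔G), site 15 (A↔C), site 20 (A↔G), site 24 (G↔A).
There are 6 differences over 24 sites, so p = 6/24 = 0.2500.

0.2500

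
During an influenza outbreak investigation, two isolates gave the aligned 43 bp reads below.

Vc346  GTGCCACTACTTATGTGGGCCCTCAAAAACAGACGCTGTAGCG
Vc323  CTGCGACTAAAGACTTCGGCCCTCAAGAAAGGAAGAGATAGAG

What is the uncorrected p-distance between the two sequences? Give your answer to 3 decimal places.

0.372

The sequences differ at positions 1 (G/C), 5 (C/G), 10 (C/A), 11 (T/A), 12 (T/G), 14 (T/C), 15 (G/T), 17 (G/C), 27 (A/G), 30 (C/A), 31 (A/G), 34 (C/A), 36 (C/A), 37 (T/G), 38 (G/A), 42 (C/A).
There are 16 differences over 43 sites, so p = 16/43 = 0.372.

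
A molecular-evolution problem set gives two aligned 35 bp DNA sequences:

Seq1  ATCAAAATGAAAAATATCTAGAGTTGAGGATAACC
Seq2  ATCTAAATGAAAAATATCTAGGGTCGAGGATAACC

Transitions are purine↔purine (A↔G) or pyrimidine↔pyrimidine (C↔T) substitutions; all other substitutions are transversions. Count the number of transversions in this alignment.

1

Mismatches occur at site 4 (A/T, transversion), site 22 (A/G, transition), site 25 (T/C, transition).
Of the 3 differences, 2 transitions and 1 transversion, so the answer is 1.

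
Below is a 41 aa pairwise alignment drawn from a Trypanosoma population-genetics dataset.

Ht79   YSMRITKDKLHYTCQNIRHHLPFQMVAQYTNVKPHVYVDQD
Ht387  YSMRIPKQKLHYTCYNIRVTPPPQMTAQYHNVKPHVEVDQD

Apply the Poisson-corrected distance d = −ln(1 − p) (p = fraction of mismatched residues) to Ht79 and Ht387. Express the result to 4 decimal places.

0.2796

Mismatches occur at site 6 (T/P), site 8 (D/Q), site 15 (Q/Y), site 19 (H/V), site 20 (H/T), site 21 (L/P), site 23 (F/P), site 26 (V/T), site 30 (T/H), site 37 (Y/E).
p = 10/41 = 0.243902.
d = −ln(1 − 0.243902) = −ln(0.756098) = 0.2796.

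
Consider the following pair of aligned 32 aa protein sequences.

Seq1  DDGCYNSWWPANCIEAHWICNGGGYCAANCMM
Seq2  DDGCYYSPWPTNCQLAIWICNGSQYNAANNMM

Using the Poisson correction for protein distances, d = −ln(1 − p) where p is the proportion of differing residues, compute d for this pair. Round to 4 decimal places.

0.3747

Mismatches occur at site 6 (N/Y), site 8 (W/P), site 11 (A/T), site 14 (I/Q), site 15 (E/L), site 17 (H/I), site 23 (G/S), site 24 (G/Q), site 26 (C/N), site 30 (C/N).
p = 10/32 = 0.312500.
d = −ln(1 − 0.312500) = −ln(0.687500) = 0.3747.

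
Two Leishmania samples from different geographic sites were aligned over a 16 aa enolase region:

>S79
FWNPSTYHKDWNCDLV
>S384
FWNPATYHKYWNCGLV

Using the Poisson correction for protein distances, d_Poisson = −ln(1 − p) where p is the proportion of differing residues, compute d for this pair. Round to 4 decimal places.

The sequences differ at positions 5 (S/A), 10 (D/Y), 14 (D/G).
p = 3/16 = 0.187500.
d = −ln(1 − 0.187500) = −ln(0.812500) = 0.2076.

0.2076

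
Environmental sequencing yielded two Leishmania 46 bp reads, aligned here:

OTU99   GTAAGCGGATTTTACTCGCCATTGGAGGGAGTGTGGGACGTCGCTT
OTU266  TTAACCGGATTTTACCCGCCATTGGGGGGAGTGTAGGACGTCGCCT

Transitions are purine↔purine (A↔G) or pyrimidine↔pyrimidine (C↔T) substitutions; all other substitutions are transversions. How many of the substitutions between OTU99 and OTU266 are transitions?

Differing sites — 1:G/T (Tv); 5:G/C (Tv); 16:T/C (Ti); 26:A/G (Ti); 35:G/A (Ti); 45:T/C (Ti).
Of the 6 differences, 4 transitions and 2 transversions, so the answer is 4.

4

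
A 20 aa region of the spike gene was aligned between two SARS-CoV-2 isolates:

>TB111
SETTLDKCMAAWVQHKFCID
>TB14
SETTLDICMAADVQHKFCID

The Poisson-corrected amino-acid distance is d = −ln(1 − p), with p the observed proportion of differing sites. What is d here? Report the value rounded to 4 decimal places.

0.1054

Mismatches occur at site 7 (K/I), site 12 (W/D).
p = 2/20 = 0.100000.
d = −ln(1 − 0.100000) = −ln(0.900000) = 0.1054.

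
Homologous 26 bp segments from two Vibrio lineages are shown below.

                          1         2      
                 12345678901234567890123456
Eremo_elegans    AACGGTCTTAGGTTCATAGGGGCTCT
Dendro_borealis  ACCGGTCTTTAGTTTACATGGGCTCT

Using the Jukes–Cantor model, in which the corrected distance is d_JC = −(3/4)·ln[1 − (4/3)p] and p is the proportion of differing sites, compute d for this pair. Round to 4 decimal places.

0.2758

The sequences differ at positions 2 (A/C), 10 (A/T), 11 (G/A), 15 (C/T), 17 (T/C), 19 (G/T).
p = 6/26 = 0.230769.
d = −0.75 · ln(1 − (4/3)·0.230769) = −0.75 · ln(0.692308) = −0.75 · (-0.367724) = 0.2758.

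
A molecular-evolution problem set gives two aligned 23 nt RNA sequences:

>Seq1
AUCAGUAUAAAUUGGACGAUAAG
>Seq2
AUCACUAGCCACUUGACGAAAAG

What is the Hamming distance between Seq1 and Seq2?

Mismatches occur at site 5 (G/C), site 8 (U/G), site 9 (A/C), site 10 (A/C), site 12 (U/C), site 14 (G/U), site 20 (U/A).
That gives 7 mismatches out of 23 aligned sites, so the Hamming distance is 7.

7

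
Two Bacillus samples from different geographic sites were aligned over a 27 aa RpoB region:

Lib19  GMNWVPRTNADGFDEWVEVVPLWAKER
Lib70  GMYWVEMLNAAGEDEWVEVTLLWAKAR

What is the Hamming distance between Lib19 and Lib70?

9

The sequences differ at positions 3 (N/Y), 6 (P/E), 7 (R/M), 8 (T/L), 11 (D/A), 13 (F/E), 20 (V/T), 21 (P/L), 26 (E/A).
That gives 9 mismatches out of 27 aligned sites, so the Hamming distance is 9.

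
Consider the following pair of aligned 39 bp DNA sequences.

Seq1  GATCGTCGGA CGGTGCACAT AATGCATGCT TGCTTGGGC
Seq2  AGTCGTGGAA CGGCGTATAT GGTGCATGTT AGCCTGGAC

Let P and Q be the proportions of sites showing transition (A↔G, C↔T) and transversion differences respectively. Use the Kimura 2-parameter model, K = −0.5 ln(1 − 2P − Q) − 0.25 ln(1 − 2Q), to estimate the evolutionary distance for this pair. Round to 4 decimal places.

Differing sites — 1:G/A (Ti); 2:A/G (Ti); 7:C/G (Tv); 9:G/A (Ti); 14:T/C (Ti); 16:C/T (Ti); 18:C/T (Ti); 21:A/G (Ti); 22:A/G (Ti); 29:C/T (Ti); 31:T/A (Tv); 34:T/C (Ti); 38:G/A (Ti).
Of the 13 differences, 11 transitions and 2 transversions over 39 sites: P = 11/39 = 0.282051, Q = 2/39 = 0.051282.
d = −0.5·ln(0.384616) − 0.25·ln(0.897436) = −0.5·(-0.955510) − 0.25·(-0.108213) = 0.5048.

0.5048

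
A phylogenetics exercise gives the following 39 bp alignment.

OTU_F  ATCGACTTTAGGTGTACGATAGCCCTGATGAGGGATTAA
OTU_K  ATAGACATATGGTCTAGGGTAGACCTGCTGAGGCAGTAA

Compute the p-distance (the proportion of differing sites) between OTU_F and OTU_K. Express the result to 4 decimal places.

Differing sites — 3:C/A; 7:T/A; 9:T/A; 10:A/T; 14:G/C; 17:C/G; 19:A/G; 23:C/A; 28:A/C; 34:G/C; 36:T/G.
There are 11 differences over 39 sites, so p = 11/39 = 0.2821.

0.2821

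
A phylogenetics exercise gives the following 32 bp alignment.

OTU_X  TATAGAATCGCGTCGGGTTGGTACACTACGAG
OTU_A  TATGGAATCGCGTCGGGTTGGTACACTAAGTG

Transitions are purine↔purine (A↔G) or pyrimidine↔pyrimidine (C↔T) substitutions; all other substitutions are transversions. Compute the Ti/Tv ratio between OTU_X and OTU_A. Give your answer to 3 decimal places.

0.500

Differing sites — 4:A/G (Ti); 29:C/A (Tv); 31:A/T (Tv).
Of the 3 differences, 1 transition and 2 transversions, so Ti/Tv = 1/2 = 0.500.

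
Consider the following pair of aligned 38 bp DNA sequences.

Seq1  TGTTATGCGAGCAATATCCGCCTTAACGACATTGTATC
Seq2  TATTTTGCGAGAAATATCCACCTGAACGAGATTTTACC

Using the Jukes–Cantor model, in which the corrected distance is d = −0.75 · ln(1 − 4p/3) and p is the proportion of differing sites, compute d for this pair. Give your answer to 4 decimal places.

0.2471

The sequences differ at positions 2 (G/A), 5 (A/T), 12 (C/A), 20 (G/A), 24 (T/G), 30 (C/G), 34 (G/T), 37 (T/C).
p = 8/38 = 0.210526.
d = −0.75 · ln(1 − (4/3)·0.210526) = −0.75 · ln(0.719299) = −0.75 · (-0.329478) = 0.2471.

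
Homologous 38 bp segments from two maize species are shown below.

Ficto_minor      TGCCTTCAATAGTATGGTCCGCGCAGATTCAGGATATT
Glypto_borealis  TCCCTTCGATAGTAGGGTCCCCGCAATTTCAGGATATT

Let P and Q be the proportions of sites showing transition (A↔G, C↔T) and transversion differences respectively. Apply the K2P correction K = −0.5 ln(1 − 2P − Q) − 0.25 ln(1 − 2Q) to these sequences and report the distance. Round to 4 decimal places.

0.1773

The sequences differ at positions 2 (G/C, transversion), 8 (A/G, transition), 15 (T/G, transversion), 21 (G/C, transversion), 26 (G/A, transition), 27 (A/T, transversion).
Of the 6 differences, 2 transitions and 4 transversions over 38 sites: P = 2/38 = 0.052632, Q = 4/38 = 0.105263.
d = −0.5·ln(0.789473) − 0.25·ln(0.789474) = −0.5·(-0.236390) − 0.25·(-0.236388) = 0.1773.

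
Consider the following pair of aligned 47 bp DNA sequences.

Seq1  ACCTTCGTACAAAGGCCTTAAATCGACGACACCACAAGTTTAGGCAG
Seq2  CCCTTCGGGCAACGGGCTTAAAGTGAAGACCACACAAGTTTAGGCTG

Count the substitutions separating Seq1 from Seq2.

11

Differing sites — 1:A/C; 8:T/G; 9:A/G; 13:A/C; 16:C/G; 23:T/G; 24:C/T; 27:C/A; 31:A/C; 32:C/A; 46:A/T.
That gives 11 mismatches out of 47 aligned sites, so the Hamming distance is 11.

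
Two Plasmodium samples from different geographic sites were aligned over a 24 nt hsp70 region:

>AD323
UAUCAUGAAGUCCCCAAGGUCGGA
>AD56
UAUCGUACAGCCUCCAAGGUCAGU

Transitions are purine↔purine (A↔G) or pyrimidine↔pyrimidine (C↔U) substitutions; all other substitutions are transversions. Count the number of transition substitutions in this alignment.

Differing sites — 5:A/G (Ti); 7:G/A (Ti); 8:A/C (Tv); 11:U/C (Ti); 13:C/U (Ti); 22:G/A (Ti); 24:A/U (Tv).
Of the 7 differences, 5 transitions and 2 transversions, so the answer is 5.

5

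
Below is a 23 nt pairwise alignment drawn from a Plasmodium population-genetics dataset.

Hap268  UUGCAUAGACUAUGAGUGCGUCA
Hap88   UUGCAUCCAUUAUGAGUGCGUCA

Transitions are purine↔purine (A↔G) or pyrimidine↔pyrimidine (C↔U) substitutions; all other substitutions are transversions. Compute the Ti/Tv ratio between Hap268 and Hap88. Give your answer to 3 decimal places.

Differing sites — 7:A/C (Tv); 8:G/C (Tv); 10:C/U (Ti).
Of the 3 differences, 1 transition and 2 transversions, so Ti/Tv = 1/2 = 0.500.

0.500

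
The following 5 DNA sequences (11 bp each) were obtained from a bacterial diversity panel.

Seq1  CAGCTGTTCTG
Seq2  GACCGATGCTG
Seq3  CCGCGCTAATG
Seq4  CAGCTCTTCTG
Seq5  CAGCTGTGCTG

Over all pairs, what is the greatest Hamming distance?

6

Pairwise Hamming distances:
  Seq1 vs Seq2: 5
  Seq1 vs Seq3: 5
  Seq1 vs Seq4: 1
  Seq1 vs Seq5: 1
  Seq2 vs Seq3: 6
  Seq2 vs Seq4: 5
  Seq2 vs Seq5: 4
  Seq3 vs Seq4: 4
  Seq3 vs Seq5: 5
  Seq4 vs Seq5: 2
The largest is 6, between Seq2 and Seq3.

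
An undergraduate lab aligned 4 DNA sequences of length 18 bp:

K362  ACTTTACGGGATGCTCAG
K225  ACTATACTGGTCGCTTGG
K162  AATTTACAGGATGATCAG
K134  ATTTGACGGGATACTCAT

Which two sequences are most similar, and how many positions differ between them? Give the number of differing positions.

Pairwise Hamming distances:
  K362 vs K225: 6
  K362 vs K162: 3
  K362 vs K134: 4
  K225 vs K162: 8
  K225 vs K134: 10
  K162 vs K134: 6
The smallest is 3, between K362 and K162.

3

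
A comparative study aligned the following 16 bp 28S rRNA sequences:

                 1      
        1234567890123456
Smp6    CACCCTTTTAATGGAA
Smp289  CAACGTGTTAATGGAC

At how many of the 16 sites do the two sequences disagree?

The sequences differ at positions 3 (C/A), 5 (C/G), 7 (T/G), 16 (A/C).
That gives 4 mismatches out of 16 aligned sites, so the Hamming distance is 4.

4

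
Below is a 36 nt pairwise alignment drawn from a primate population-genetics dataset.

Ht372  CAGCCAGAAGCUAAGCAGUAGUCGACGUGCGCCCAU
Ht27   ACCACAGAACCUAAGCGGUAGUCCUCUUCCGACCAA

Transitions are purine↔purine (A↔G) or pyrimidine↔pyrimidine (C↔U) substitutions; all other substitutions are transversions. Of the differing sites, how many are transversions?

11

Mismatches occur at site 1 (C/A, transversion), site 2 (A/C, transversion), site 3 (G/C, transversion), site 4 (C/A, transversion), site 10 (G/C, transversion), site 17 (A/G, transition), site 24 (G/C, transversion), site 25 (A/U, transversion), site 27 (G/U, transversion), site 29 (G/C, transversion), site 32 (C/A, transversion), site 36 (U/A, transversion).
Of the 12 differences, 1 transition and 11 transversions, so the answer is 11.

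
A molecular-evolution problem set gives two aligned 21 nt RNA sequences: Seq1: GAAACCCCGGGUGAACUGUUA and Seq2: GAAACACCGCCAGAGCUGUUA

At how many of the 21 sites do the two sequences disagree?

5

Mismatches occur at site 6 (C→A), site 10 (G→C), site 11 (G→C), site 12 (U→A), site 15 (A→G).
That gives 5 mismatches out of 21 aligned sites, so the Hamming distance is 5.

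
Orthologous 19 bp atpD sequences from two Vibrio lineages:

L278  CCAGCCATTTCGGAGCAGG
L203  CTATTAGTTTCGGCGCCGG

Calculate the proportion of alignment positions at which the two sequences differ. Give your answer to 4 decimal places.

Mismatches occur at site 2 (C→T), site 4 (G→T), site 5 (C→T), site 6 (C→A), site 7 (A→G), site 14 (A→C), site 17 (A→C).
There are 7 differences over 19 sites, so p = 7/19 = 0.3684.

0.3684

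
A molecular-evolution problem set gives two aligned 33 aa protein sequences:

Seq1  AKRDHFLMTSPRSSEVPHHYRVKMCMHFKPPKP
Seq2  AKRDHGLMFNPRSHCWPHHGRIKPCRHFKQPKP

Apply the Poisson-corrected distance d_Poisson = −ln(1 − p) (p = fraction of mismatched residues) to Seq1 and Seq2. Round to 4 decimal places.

Differing sites — 6:F/G; 9:T/F; 10:S/N; 14:S/H; 15:E/C; 16:V/W; 20:Y/G; 22:V/I; 24:M/P; 26:M/R; 30:P/Q.
p = 11/33 = 0.333333.
d = −ln(1 − 0.333333) = −ln(0.666667) = 0.4055.

0.4055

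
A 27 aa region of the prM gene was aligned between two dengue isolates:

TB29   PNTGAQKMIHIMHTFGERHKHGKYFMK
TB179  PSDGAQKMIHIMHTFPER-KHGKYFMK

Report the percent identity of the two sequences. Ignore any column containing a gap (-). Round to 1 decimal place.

Excluding the 1 gap column leaves 26 comparable sites.
Differing sites — 2:N/S; 3:T/D; 16:G/P.
23 of the 26 comparable sites match, so the percent identity is 23/26 × 100 = 88.5%.

88.5%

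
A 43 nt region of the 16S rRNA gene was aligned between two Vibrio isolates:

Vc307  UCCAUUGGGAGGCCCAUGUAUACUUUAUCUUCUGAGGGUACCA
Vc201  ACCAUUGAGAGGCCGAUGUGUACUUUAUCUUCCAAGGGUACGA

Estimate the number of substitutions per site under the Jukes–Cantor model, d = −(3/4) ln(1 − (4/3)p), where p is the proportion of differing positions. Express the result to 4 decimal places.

Mismatches occur at site 1 (U→A), site 8 (G→A), site 15 (C→G), site 20 (A→G), site 33 (U→C), site 34 (G→A), site 42 (C→G).
p = 7/43 = 0.162791.
d = −0.75 · ln(1 − (4/3)·0.162791) = −0.75 · ln(0.782945) = −0.75 · (-0.244693) = 0.1835.

0.1835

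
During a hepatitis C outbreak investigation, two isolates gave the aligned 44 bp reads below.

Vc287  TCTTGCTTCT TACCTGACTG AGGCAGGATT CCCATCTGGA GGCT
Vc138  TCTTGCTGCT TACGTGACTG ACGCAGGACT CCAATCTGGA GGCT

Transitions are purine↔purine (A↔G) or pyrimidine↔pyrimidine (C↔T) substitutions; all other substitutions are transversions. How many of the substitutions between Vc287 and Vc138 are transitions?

The sequences differ at positions 8 (T/G, transversion), 14 (C/G, transversion), 22 (G/C, transversion), 29 (T/C, transition), 33 (C/A, transversion).
Of the 5 differences, 1 transition and 4 transversions, so the answer is 1.

1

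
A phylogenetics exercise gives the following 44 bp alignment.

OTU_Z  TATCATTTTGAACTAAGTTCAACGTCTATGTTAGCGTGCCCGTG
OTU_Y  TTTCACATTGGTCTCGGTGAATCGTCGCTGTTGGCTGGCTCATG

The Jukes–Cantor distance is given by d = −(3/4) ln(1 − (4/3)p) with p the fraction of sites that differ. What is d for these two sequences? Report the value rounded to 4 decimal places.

Mismatches occur at site 2 (A→T), site 6 (T→C), site 7 (T→A), site 11 (A→G), site 12 (A→T), site 15 (A→C), site 16 (A→G), site 19 (T→G), site 20 (C→A), site 22 (A→T), site 27 (T→G), site 28 (A→C), site 33 (A→G), site 36 (G→T), site 37 (T→G), site 40 (C→T), site 42 (G→A).
p = 17/44 = 0.386364.
d = −0.75 · ln(1 − (4/3)·0.386364) = −0.75 · ln(0.484848) = −0.75 · (-0.723920) = 0.5429.

0.5429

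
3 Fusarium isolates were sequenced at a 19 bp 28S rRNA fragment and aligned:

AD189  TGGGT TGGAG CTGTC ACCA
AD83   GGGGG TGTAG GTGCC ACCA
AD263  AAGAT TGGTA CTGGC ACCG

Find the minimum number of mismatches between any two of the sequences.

Pairwise Hamming distances:
  AD189 vs AD83: 5
  AD189 vs AD263: 7
  AD83 vs AD263: 10
The smallest is 5, between AD189 and AD83.

5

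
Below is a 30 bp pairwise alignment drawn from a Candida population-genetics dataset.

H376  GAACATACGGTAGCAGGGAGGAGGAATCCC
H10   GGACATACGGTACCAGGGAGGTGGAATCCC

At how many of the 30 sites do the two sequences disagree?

Mismatches occur at site 2 (A→G), site 13 (G→C), site 22 (A→T).
That gives 3 mismatches out of 30 aligned sites, so the Hamming distance is 3.

3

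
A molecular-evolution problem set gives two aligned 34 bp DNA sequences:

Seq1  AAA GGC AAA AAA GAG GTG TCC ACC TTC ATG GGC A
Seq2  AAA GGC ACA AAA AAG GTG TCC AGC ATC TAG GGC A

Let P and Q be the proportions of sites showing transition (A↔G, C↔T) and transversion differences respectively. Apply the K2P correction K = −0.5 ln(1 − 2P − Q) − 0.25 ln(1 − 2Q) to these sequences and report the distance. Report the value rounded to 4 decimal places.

Differing sites — 8:A/C (Tv); 13:G/A (Ti); 23:C/G (Tv); 25:T/A (Tv); 28:A/T (Tv); 29:T/A (Tv).
Of the 6 differences, 1 transition and 5 transversions over 34 sites: P = 1/34 = 0.029412, Q = 5/34 = 0.147059.
d = −0.5·ln(0.794117) − 0.25·ln(0.705882) = −0.5·(-0.230524) − 0.25·(-0.348307) = 0.2023.

0.2023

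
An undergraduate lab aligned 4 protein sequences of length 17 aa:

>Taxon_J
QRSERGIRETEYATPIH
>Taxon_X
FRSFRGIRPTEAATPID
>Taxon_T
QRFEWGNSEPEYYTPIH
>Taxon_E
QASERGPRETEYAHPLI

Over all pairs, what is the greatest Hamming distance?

11

Pairwise Hamming distances:
  Taxon_J vs Taxon_X: 5
  Taxon_J vs Taxon_T: 6
  Taxon_J vs Taxon_E: 5
  Taxon_X vs Taxon_T: 11
  Taxon_X vs Taxon_E: 9
  Taxon_T vs Taxon_E: 10
The largest is 11, between Taxon_X and Taxon_T.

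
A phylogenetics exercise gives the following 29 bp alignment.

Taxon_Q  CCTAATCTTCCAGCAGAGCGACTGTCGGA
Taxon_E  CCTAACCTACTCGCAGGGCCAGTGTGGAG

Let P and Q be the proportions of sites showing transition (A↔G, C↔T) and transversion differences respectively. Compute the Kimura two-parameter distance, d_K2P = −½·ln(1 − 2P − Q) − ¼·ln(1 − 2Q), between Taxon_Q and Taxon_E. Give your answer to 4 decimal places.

Differing sites — 6:T/C (Ti); 9:T/A (Tv); 11:C/T (Ti); 12:A/C (Tv); 17:A/G (Ti); 20:G/C (Tv); 22:C/G (Tv); 26:C/G (Tv); 28:G/A (Ti); 29:A/G (Ti).
Of the 10 differences, 5 transitions and 5 transversions over 29 sites: P = 5/29 = 0.172414, Q = 5/29 = 0.172414.
d = −0.5·ln(0.482758) − 0.25·ln(0.655172) = −0.5·(-0.728240) − 0.25·(-0.422857) = 0.4698.

0.4698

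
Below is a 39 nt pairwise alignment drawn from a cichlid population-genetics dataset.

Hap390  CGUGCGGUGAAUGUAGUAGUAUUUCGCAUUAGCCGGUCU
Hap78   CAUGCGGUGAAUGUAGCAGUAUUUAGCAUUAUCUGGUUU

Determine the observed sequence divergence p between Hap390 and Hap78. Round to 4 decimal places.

Differing sites — 2:G/A; 17:U/C; 25:C/A; 32:G/U; 34:C/U; 38:C/U.
There are 6 differences over 39 sites, so p = 6/39 = 0.1538.

0.1538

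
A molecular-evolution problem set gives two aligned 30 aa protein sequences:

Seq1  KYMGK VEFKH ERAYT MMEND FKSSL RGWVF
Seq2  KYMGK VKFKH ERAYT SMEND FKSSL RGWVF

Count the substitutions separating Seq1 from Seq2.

2

Differing sites — 7:E/K; 16:M/S.
That gives 2 mismatches out of 30 aligned sites, so the Hamming distance is 2.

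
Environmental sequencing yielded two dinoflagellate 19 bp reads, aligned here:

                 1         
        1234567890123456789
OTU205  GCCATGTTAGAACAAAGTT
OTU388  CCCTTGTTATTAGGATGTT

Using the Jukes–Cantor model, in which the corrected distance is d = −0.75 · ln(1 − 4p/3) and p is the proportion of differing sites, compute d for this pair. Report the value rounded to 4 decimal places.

0.5068

The sequences differ at positions 1 (G/C), 4 (A/T), 10 (G/T), 11 (A/T), 13 (C/G), 14 (A/G), 16 (A/T).
p = 7/19 = 0.368421.
d = −0.75 · ln(1 − (4/3)·0.368421) = −0.75 · ln(0.508772) = −0.75 · (-0.675755) = 0.5068.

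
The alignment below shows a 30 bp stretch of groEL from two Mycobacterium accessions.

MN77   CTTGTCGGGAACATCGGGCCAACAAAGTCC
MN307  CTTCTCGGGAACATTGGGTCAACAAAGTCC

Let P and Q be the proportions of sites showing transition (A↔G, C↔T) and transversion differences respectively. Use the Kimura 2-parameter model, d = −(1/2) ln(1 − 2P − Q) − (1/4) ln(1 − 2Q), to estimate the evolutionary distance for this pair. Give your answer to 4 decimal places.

0.1084

Differing sites — 4:G/C (Tv); 15:C/T (Ti); 19:C/T (Ti).
Of the 3 differences, 2 transitions and 1 transversion over 30 sites: P = 2/30 = 0.066667, Q = 1/30 = 0.033333.
d = −0.5·ln(0.833333) − 0.25·ln(0.933334) = −0.5·(-0.182322) − 0.25·(-0.068992) = 0.1084.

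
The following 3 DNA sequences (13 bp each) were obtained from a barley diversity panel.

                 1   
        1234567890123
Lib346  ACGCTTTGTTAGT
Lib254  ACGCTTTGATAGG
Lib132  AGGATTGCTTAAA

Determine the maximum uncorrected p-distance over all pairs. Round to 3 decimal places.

0.538

Pairwise Hamming distances:
  Lib346 vs Lib254: 2
  Lib346 vs Lib132: 6
  Lib254 vs Lib132: 7
The largest is 7 mismatches, between Lib254 and Lib132; p = 7/13 = 0.538.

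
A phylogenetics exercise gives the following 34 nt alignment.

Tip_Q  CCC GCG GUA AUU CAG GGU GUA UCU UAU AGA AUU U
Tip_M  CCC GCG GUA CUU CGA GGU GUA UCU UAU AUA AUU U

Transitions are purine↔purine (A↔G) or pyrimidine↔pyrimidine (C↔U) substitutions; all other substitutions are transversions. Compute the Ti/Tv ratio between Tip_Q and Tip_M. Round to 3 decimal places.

Differing sites — 10:A/C (Tv); 14:A/G (Ti); 15:G/A (Ti); 29:G/U (Tv).
Of the 4 differences, 2 transitions and 2 transversions, so Ti/Tv = 2/2 = 1.000.

1.000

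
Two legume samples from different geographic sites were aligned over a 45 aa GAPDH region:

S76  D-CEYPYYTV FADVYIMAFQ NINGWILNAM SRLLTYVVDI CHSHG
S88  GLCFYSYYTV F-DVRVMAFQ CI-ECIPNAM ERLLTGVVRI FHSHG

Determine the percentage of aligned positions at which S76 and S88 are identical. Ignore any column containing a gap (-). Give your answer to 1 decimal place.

Excluding the 3 gap columns leaves 42 comparable sites.
Differing sites — 1:D/G; 4:E/F; 6:P/S; 15:Y/R; 16:I/V; 21:N/C; 24:G/E; 25:W/C; 27:L/P; 31:S/E; 36:Y/G; 39:D/R; 41:C/F.
29 of the 42 comparable sites match, so the percent identity is 29/42 × 100 = 69.0%.

69.0%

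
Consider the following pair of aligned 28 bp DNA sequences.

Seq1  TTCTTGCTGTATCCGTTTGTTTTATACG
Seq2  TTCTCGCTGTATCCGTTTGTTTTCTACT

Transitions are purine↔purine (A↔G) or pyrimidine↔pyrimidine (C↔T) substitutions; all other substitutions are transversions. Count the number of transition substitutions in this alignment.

1

Mismatches occur at site 5 (T→C, transition), site 24 (A→C, transversion), site 28 (G→T, transversion).
Of the 3 differences, 1 transition and 2 transversions, so the answer is 1.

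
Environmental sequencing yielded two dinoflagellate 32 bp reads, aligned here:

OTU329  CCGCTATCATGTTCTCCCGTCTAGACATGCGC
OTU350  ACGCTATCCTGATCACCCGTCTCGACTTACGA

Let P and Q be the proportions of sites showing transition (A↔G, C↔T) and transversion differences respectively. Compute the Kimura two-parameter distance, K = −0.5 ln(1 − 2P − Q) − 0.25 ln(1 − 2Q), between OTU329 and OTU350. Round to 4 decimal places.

Differing sites — 1:C/A (Tv); 9:A/C (Tv); 12:T/A (Tv); 15:T/A (Tv); 23:A/C (Tv); 27:A/T (Tv); 29:G/A (Ti); 32:C/A (Tv).
Of the 8 differences, 1 transition and 7 transversions over 32 sites: P = 1/32 = 0.031250, Q = 7/32 = 0.218750.
d = −0.5·ln(0.718750) − 0.25·ln(0.562500) = −0.5·(-0.330242) − 0.25·(-0.575364) = 0.3090.

0.3090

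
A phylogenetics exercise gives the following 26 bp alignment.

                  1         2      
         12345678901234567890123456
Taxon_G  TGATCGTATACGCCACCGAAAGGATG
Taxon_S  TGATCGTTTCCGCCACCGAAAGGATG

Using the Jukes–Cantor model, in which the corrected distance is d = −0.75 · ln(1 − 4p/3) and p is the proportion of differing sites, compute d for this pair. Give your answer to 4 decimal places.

0.0812

Mismatches occur at site 8 (A/T), site 10 (A/C).
p = 2/26 = 0.076923.
d = −0.75 · ln(1 − (4/3)·0.076923) = −0.75 · ln(0.897436) = −0.75 · (-0.108213) = 0.0812.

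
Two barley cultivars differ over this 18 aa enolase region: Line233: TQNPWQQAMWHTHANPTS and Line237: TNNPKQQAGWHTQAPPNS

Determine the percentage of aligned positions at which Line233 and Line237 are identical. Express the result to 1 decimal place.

66.7%

Differing sites — 2:Q/N; 5:W/K; 9:M/G; 13:H/Q; 15:N/P; 17:T/N.
12 of the 18 sites match, so the percent identity is 12/18 × 100 = 66.7%.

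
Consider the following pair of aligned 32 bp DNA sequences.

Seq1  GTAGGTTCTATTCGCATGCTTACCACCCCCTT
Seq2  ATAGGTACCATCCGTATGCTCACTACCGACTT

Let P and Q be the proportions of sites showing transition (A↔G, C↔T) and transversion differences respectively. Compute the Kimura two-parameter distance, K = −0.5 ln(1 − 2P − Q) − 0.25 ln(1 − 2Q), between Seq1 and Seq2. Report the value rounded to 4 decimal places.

The sequences differ at positions 1 (G/A, transition), 7 (T/A, transversion), 9 (T/C, transition), 12 (T/C, transition), 15 (C/T, transition), 21 (T/C, transition), 24 (C/T, transition), 28 (C/G, transversion), 29 (C/A, transversion).
Of the 9 differences, 6 transitions and 3 transversions over 32 sites: P = 6/32 = 0.187500, Q = 3/32 = 0.093750.
d = −0.5·ln(0.531250) − 0.25·ln(0.812500) = −0.5·(-0.632523) − 0.25·(-0.207639) = 0.3682.

0.3682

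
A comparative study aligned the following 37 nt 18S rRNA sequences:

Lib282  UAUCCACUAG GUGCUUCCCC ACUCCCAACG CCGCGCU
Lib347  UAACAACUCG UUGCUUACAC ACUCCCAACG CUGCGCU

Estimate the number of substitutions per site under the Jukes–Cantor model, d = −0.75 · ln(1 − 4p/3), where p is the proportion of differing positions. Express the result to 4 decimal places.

0.2180

The sequences differ at positions 3 (U/A), 5 (C/A), 9 (A/C), 11 (G/U), 17 (C/A), 19 (C/A), 32 (C/U).
p = 7/37 = 0.189189.
d = −0.75 · ln(1 − (4/3)·0.189189) = −0.75 · ln(0.747748) = −0.75 · (-0.290689) = 0.2180.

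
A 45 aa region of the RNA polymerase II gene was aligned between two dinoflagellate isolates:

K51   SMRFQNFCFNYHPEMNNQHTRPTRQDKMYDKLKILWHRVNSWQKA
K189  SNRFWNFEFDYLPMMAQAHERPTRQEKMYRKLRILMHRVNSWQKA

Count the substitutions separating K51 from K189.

14

The sequences differ at positions 2 (M/N), 5 (Q/W), 8 (C/E), 10 (N/D), 12 (H/L), 14 (E/M), 16 (N/A), 17 (N/Q), 18 (Q/A), 20 (T/E), 26 (D/E), 30 (D/R), 33 (K/R), 36 (W/M).
That gives 14 mismatches out of 45 aligned sites, so the Hamming distance is 14.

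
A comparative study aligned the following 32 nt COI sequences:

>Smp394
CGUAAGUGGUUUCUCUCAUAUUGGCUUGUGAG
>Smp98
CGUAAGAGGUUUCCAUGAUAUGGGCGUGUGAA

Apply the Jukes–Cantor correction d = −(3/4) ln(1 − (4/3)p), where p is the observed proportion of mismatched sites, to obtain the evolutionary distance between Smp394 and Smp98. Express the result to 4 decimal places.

Mismatches occur at site 7 (U→A), site 14 (U→C), site 15 (C→A), site 17 (C→G), site 22 (U→G), site 26 (U→G), site 32 (G→A).
p = 7/32 = 0.218750.
d = −0.75 · ln(1 − (4/3)·0.218750) = −0.75 · ln(0.708333) = −0.75 · (-0.344841) = 0.2586.

0.2586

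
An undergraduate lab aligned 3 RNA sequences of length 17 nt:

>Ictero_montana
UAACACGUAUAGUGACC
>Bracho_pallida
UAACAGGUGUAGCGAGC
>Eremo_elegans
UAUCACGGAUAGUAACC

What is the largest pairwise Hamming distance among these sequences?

Pairwise Hamming distances:
  Ictero_montana vs Bracho_pallida: 4
  Ictero_montana vs Eremo_elegans: 3
  Bracho_pallida vs Eremo_elegans: 7
The largest is 7, between Bracho_pallida and Eremo_elegans.

7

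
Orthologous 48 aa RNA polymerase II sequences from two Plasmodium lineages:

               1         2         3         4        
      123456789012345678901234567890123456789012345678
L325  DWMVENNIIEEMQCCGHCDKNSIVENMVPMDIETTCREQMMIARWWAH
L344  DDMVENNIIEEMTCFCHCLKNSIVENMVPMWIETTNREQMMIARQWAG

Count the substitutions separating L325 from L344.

9

The sequences differ at positions 2 (W/D), 13 (Q/T), 15 (C/F), 16 (G/C), 19 (D/L), 31 (D/W), 36 (C/N), 45 (W/Q), 48 (H/G).
That gives 9 mismatches out of 48 aligned sites, so the Hamming distance is 9.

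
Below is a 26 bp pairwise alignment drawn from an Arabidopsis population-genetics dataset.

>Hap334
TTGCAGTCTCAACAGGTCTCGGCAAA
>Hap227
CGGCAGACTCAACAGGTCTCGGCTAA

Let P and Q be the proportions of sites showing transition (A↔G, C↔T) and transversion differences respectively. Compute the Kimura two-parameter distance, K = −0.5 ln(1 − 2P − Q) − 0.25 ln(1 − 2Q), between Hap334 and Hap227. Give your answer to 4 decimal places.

Differing sites — 1:T/C (Ti); 2:T/G (Tv); 7:T/A (Tv); 24:A/T (Tv).
Of the 4 differences, 1 transition and 3 transversions over 26 sites: P = 1/26 = 0.038462, Q = 3/26 = 0.115385.
d = −0.5·ln(0.807691) − 0.25·ln(0.769230) = −0.5·(-0.213576) − 0.25·(-0.262365) = 0.1724.

0.1724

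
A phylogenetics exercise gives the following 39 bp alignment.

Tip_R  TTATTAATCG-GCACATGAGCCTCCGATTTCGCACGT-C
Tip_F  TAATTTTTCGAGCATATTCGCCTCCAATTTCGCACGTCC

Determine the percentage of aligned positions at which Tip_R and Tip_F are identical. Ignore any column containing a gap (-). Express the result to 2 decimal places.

Excluding the 2 gap columns leaves 37 comparable sites.
Differing sites — 2:T/A; 6:A/T; 7:A/T; 15:C/T; 18:G/T; 19:A/C; 26:G/A.
30 of the 37 comparable sites match, so the percent identity is 30/37 × 100 = 81.08%.

81.08%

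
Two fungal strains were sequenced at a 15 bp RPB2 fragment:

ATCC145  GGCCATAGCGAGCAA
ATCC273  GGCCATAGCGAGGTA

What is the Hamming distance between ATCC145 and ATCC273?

The sequences differ at positions 13 (C/G), 14 (A/T).
That gives 2 mismatches out of 15 aligned sites, so the Hamming distance is 2.

2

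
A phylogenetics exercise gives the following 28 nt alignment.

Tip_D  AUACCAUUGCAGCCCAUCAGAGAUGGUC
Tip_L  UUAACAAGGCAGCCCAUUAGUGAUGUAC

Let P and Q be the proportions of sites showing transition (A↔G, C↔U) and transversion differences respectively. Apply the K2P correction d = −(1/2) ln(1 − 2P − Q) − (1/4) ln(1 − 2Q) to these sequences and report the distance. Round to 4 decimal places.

0.3672

Mismatches occur at site 1 (A/U, transversion), site 4 (C/A, transversion), site 7 (U/A, transversion), site 8 (U/G, transversion), site 18 (C/U, transition), site 21 (A/U, transversion), site 26 (G/U, transversion), site 27 (U/A, transversion).
Of the 8 differences, 1 transition and 7 transversions over 28 sites: P = 1/28 = 0.035714, Q = 7/28 = 0.250000.
d = −0.5·ln(0.678572) − 0.25·ln(0.500000) = −0.5·(-0.387765) − 0.25·(-0.693147) = 0.3672.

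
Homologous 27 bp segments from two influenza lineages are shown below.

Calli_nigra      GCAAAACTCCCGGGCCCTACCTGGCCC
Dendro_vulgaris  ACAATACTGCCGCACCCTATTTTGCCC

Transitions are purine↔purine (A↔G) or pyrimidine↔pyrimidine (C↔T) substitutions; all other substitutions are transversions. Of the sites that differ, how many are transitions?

Mismatches occur at site 1 (G→A, transition), site 5 (A→T, transversion), site 9 (C→G, transversion), site 13 (G→C, transversion), site 14 (G→A, transition), site 20 (C→T, transition), site 21 (C→T, transition), site 23 (G→T, transversion).
Of the 8 differences, 4 transitions and 4 transversions, so the answer is 4.

4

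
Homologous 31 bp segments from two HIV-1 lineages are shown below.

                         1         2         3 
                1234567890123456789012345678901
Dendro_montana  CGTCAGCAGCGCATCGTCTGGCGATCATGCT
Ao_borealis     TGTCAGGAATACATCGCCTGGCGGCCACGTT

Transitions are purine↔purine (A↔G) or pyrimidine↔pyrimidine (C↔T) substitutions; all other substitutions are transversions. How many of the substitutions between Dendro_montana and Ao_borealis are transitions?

Differing sites — 1:C/T (Ti); 7:C/G (Tv); 9:G/A (Ti); 10:C/T (Ti); 11:G/A (Ti); 17:T/C (Ti); 24:A/G (Ti); 25:T/C (Ti); 28:T/C (Ti); 30:C/T (Ti).
Of the 10 differences, 9 transitions and 1 transversion, so the answer is 9.

9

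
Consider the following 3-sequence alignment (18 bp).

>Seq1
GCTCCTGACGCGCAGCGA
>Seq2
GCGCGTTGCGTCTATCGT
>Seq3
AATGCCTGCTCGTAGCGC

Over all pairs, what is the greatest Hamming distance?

Pairwise Hamming distances:
  Seq1 vs Seq2: 9
  Seq1 vs Seq3: 9
  Seq2 vs Seq3: 11
The largest is 11, between Seq2 and Seq3.

11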